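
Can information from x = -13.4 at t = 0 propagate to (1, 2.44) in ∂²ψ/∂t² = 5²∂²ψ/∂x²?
No. The domain of dependence is [-11.2, 13.2], and -13.4 is outside this interval.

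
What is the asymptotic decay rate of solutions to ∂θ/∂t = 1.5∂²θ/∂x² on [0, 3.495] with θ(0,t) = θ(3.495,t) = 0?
Eigenvalues: λₙ = 1.5n²π²/3.495².
First three modes:
  n=1: λ₁ = 1.5π²/3.495² ≈ 1.212
  n=2: λ₂ = 6π²/3.495² ≈ 4.848 (4× faster decay)
  n=3: λ₃ = 13.5π²/3.495² ≈ 10.908 (9× faster decay)
As t → ∞, higher modes decay exponentially faster. The n=1 mode dominates: θ ~ c₁ sin(πx/3.495) e^{-λ₁t}.
Decay rate: λ₁ = 1.5π²/3.495² ≈ 1.212.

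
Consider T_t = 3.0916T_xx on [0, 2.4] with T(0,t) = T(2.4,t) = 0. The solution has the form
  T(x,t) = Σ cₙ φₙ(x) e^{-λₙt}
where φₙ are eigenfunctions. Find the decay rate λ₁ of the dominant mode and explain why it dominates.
Eigenvalues: λₙ = 3.0916n²π²/2.4².
First three modes:
  n=1: λ₁ = 3.0916π²/2.4² ≈ 5.297
  n=2: λ₂ = 12.3664π²/2.4² ≈ 21.189 (4× faster decay)
  n=3: λ₃ = 27.8244π²/2.4² ≈ 47.676 (9× faster decay)
As t → ∞, higher modes decay exponentially faster. The n=1 mode dominates: T ~ c₁ sin(πx/2.4) e^{-λ₁t}.
Decay rate: λ₁ = 3.0916π²/2.4² ≈ 5.297.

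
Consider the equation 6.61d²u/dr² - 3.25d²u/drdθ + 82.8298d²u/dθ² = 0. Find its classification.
Elliptic. (A = 6.61, B = -3.25, C = 82.8298 gives B² - 4AC = -2179.457412.)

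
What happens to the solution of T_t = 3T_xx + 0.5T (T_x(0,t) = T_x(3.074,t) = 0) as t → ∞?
T grows unboundedly. With Neumann BCs the constant mode has diffusion eigenvalue 0, so any r > 0 makes it grow like e^(0.5t); solution grows exponentially.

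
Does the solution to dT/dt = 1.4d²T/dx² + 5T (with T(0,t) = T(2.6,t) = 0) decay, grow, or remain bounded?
T grows unboundedly. Reaction dominates diffusion (r=5 > κπ²/L²≈2.04); solution grows exponentially.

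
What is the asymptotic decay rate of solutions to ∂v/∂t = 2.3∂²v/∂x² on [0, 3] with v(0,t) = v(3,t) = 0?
Eigenvalues: λₙ = 2.3n²π²/3².
First three modes:
  n=1: λ₁ = 2.3π²/3² ≈ 2.522
  n=2: λ₂ = 9.2π²/3² ≈ 10.089 (4× faster decay)
  n=3: λ₃ = 20.7π²/3² ≈ 22.7 (9× faster decay)
As t → ∞, higher modes decay exponentially faster. The n=1 mode dominates: v ~ c₁ sin(πx/3) e^{-λ₁t}.
Decay rate: λ₁ = 2.3π²/3² ≈ 2.522.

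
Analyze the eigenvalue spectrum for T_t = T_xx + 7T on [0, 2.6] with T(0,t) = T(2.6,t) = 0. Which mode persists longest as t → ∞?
Eigenvalues: λₙ = n²π²/2.6² - 7.
First three modes:
  n=1: λ₁ = π²/2.6² - 7 ≈ -5.54
  n=2: λ₂ = 4π²/2.6² - 7 ≈ -1.16
  n=3: λ₃ = 9π²/2.6² - 7 ≈ 6.14
Since π²/2.6² ≈ 1.46 < 7, λ₁ < 0.
The n=1 mode grows fastest (−λₙ is largest for n=1) → dominates.
Asymptotic: T ~ c₁ sin(πx/2.6) e^{5.54t} (exponential growth at rate −λ₁ ≈ 5.54).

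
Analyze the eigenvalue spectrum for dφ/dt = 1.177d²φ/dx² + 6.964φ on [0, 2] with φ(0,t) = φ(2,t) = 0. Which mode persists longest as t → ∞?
Eigenvalues: λₙ = 1.177n²π²/2² - 6.964.
First three modes:
  n=1: λ₁ = 1.177π²/2² - 6.964 ≈ -4.06
  n=2: λ₂ = 4.708π²/2² - 6.964 ≈ 4.653
  n=3: λ₃ = 10.593π²/2² - 6.964 ≈ 19.173
Since 1.177π²/2² ≈ 2.904 < 6.964, λ₁ < 0.
The n=1 mode grows fastest (−λₙ is largest for n=1) → dominates.
Asymptotic: φ ~ c₁ sin(πx/2) e^{4.06t} (exponential growth at rate −λ₁ ≈ 4.06).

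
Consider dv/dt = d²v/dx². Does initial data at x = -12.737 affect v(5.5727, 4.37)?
Yes, for any finite x. The heat equation has infinite propagation speed, so all initial data affects all points at any t > 0.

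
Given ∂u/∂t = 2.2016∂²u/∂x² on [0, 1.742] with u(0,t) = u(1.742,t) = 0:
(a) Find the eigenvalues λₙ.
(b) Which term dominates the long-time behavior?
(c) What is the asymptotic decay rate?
Eigenvalues: λₙ = 2.2016n²π²/1.742².
First three modes:
  n=1: λ₁ = 2.2016π²/1.742² ≈ 7.16
  n=2: λ₂ = 8.8064π²/1.742² ≈ 28.642 (4× faster decay)
  n=3: λ₃ = 19.8144π²/1.742² ≈ 64.444 (9× faster decay)
As t → ∞, higher modes decay exponentially faster. The n=1 mode dominates: u ~ c₁ sin(πx/1.742) e^{-λ₁t}.
Decay rate: λ₁ = 2.2016π²/1.742² ≈ 7.16.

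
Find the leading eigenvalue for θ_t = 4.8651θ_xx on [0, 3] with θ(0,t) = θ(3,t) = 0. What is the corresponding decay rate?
Eigenvalues: λₙ = 4.8651n²π²/3².
First three modes:
  n=1: λ₁ = 4.8651π²/3² ≈ 5.335
  n=2: λ₂ = 19.4604π²/3² ≈ 21.341 (4× faster decay)
  n=3: λ₃ = 43.7859π²/3² ≈ 48.017 (9× faster decay)
As t → ∞, higher modes decay exponentially faster. The n=1 mode dominates: θ ~ c₁ sin(πx/3) e^{-λ₁t}.
Decay rate: λ₁ = 4.8651π²/3² ≈ 5.335.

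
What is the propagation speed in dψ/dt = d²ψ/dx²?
Infinite. The heat equation is parabolic, not hyperbolic, so disturbances propagate instantly.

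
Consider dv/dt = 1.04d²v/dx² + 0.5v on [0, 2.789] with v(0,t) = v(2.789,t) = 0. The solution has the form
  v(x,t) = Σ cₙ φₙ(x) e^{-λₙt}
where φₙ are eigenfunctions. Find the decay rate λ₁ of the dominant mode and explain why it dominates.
Eigenvalues: λₙ = 1.04n²π²/2.789² - 0.5.
First three modes:
  n=1: λ₁ = 1.04π²/2.789² - 0.5 ≈ 0.82
  n=2: λ₂ = 4.16π²/2.789² - 0.5 ≈ 4.778
  n=3: λ₃ = 9.36π²/2.789² - 0.5 ≈ 11.376
Since 1.04π²/2.789² ≈ 1.32 > 0.5, all λₙ > 0.
The n=1 mode decays slowest → dominates as t → ∞.
Asymptotic: v ~ c₁ sin(πx/2.789) e^{-λ₁t} with decay rate λ₁ ≈ 0.82.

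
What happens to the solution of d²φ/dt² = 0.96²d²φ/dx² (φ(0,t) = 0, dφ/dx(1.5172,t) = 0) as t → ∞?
φ oscillates (no decay). Energy is conserved; the solution oscillates indefinitely as standing waves.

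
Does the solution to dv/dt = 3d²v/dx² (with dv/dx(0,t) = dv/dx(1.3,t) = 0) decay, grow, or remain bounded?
v → constant (steady state). Heat is conserved (no flux at boundaries); solution approaches the spatial average.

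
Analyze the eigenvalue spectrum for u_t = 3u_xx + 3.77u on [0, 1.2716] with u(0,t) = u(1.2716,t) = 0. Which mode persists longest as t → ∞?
Eigenvalues: λₙ = 3n²π²/1.2716² - 3.77.
First three modes:
  n=1: λ₁ = 3π²/1.2716² - 3.77 ≈ 14.541
  n=2: λ₂ = 12π²/1.2716² - 3.77 ≈ 69.475
  n=3: λ₃ = 27π²/1.2716² - 3.77 ≈ 161.032
Since 3π²/1.2716² ≈ 18.311 > 3.77, all λₙ > 0.
The n=1 mode decays slowest → dominates as t → ∞.
Asymptotic: u ~ c₁ sin(πx/1.2716) e^{-λ₁t} with decay rate λ₁ ≈ 14.541.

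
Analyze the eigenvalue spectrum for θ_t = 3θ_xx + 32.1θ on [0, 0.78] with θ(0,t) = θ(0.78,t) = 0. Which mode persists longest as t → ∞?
Eigenvalues: λₙ = 3n²π²/0.78² - 32.1.
First three modes:
  n=1: λ₁ = 3π²/0.78² - 32.1 ≈ 16.567
  n=2: λ₂ = 12π²/0.78² - 32.1 ≈ 162.567
  n=3: λ₃ = 27π²/0.78² - 32.1 ≈ 405.9
Since 3π²/0.78² ≈ 48.667 > 32.1, all λₙ > 0.
The n=1 mode decays slowest → dominates as t → ∞.
Asymptotic: θ ~ c₁ sin(πx/0.78) e^{-λ₁t} with decay rate λ₁ ≈ 16.567.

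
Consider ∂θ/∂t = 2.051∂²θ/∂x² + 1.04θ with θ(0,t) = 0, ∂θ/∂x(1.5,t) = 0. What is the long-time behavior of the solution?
As t → ∞, θ → 0. Diffusion dominates reaction (r=1.04 < κπ²/(4L²)≈2.25); solution decays.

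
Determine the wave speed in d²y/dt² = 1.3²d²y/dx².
Speed = 1.3. Information travels along characteristics x = x₀ ± 1.3t.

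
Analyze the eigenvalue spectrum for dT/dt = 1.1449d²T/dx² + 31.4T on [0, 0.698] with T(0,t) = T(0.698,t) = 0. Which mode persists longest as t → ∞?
Eigenvalues: λₙ = 1.1449n²π²/0.698² - 31.4.
First three modes:
  n=1: λ₁ = 1.1449π²/0.698² - 31.4 ≈ -8.207
  n=2: λ₂ = 4.5796π²/0.698² - 31.4 ≈ 61.372
  n=3: λ₃ = 10.3041π²/0.698² - 31.4 ≈ 177.337
Since 1.1449π²/0.698² ≈ 23.193 < 31.4, λ₁ < 0.
The n=1 mode grows fastest (−λₙ is largest for n=1) → dominates.
Asymptotic: T ~ c₁ sin(πx/0.698) e^{8.207t} (exponential growth at rate −λ₁ ≈ 8.207).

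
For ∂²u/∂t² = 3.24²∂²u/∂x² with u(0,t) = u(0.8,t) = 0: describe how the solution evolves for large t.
u oscillates (no decay). Energy is conserved; the solution oscillates indefinitely as standing waves.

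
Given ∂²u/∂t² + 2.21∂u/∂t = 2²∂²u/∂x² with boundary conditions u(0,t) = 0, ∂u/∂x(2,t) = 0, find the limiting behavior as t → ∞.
u → 0. Damping (γ=2.21) dissipates energy; oscillations decay exponentially.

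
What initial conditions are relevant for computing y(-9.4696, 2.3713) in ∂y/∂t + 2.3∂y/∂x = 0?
A single point: x = -14.92359. The characteristic through (-9.4696, 2.3713) is x - 2.3t = const, so x = -9.4696 - 2.3·2.3713 = -14.92359.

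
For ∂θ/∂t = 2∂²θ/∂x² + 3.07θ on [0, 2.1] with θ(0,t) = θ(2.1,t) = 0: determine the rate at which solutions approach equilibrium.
Eigenvalues: λₙ = 2n²π²/2.1² - 3.07.
First three modes:
  n=1: λ₁ = 2π²/2.1² - 3.07 ≈ 1.406
  n=2: λ₂ = 8π²/2.1² - 3.07 ≈ 14.834
  n=3: λ₃ = 18π²/2.1² - 3.07 ≈ 37.214
Since 2π²/2.1² ≈ 4.476 > 3.07, all λₙ > 0.
The n=1 mode decays slowest → dominates as t → ∞.
Asymptotic: θ ~ c₁ sin(πx/2.1) e^{-λ₁t} with decay rate λ₁ ≈ 1.406.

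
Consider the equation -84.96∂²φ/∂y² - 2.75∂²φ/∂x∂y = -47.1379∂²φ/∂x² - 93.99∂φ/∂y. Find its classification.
Rewriting in standard form: 47.1379∂²φ/∂x² - 2.75∂²φ/∂x∂y - 84.96∂²φ/∂y² + 93.99∂φ/∂y = 0. Hyperbolic. (A = 47.1379, B = -2.75, C = -84.96 gives B² - 4AC = 16026.906436.)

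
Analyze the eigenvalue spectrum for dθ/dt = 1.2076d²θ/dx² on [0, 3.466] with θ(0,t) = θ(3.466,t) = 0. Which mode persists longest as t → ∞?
Eigenvalues: λₙ = 1.2076n²π²/3.466².
First three modes:
  n=1: λ₁ = 1.2076π²/3.466² ≈ 0.992
  n=2: λ₂ = 4.8304π²/3.466² ≈ 3.968 (4× faster decay)
  n=3: λ₃ = 10.8684π²/3.466² ≈ 8.929 (9× faster decay)
As t → ∞, higher modes decay exponentially faster. The n=1 mode dominates: θ ~ c₁ sin(πx/3.466) e^{-λ₁t}.
Decay rate: λ₁ = 1.2076π²/3.466² ≈ 0.992.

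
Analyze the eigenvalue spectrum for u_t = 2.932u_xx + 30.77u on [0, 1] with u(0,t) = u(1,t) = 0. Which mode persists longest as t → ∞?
Eigenvalues: λₙ = 2.932n²π²/1² - 30.77.
First three modes:
  n=1: λ₁ = 2.932π² - 30.77 ≈ -1.832
  n=2: λ₂ = 11.728π² - 30.77 ≈ 84.981
  n=3: λ₃ = 26.388π² - 30.77 ≈ 229.669
Since 2.932π² ≈ 28.938 < 30.77, λ₁ < 0.
The n=1 mode grows fastest (−λₙ is largest for n=1) → dominates.
Asymptotic: u ~ c₁ sin(πx/1) e^{1.832t} (exponential growth at rate −λ₁ ≈ 1.832).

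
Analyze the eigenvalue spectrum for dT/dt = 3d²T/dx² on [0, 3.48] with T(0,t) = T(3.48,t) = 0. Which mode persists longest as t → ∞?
Eigenvalues: λₙ = 3n²π²/3.48².
First three modes:
  n=1: λ₁ = 3π²/3.48² ≈ 2.445
  n=2: λ₂ = 12π²/3.48² ≈ 9.78 (4× faster decay)
  n=3: λ₃ = 27π²/3.48² ≈ 22.004 (9× faster decay)
As t → ∞, higher modes decay exponentially faster. The n=1 mode dominates: T ~ c₁ sin(πx/3.48) e^{-λ₁t}.
Decay rate: λ₁ = 3π²/3.48² ≈ 2.445.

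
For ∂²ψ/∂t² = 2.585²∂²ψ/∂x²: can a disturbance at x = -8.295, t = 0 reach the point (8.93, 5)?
No. The domain of dependence is [-3.995, 21.855], and -8.295 is outside this interval.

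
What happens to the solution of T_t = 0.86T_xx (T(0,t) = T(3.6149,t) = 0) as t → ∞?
T → 0. Heat diffuses out through both boundaries.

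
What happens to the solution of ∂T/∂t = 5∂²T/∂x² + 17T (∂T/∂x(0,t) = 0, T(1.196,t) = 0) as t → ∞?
T grows unboundedly. Reaction dominates diffusion (r=17 > κπ²/(4L²)≈8.62); solution grows exponentially.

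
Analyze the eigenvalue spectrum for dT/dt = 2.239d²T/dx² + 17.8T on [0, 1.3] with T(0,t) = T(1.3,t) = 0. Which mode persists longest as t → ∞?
Eigenvalues: λₙ = 2.239n²π²/1.3² - 17.8.
First three modes:
  n=1: λ₁ = 2.239π²/1.3² - 17.8 ≈ -4.724
  n=2: λ₂ = 8.956π²/1.3² - 17.8 ≈ 34.503
  n=3: λ₃ = 20.151π²/1.3² - 17.8 ≈ 99.882
Since 2.239π²/1.3² ≈ 13.076 < 17.8, λ₁ < 0.
The n=1 mode grows fastest (−λₙ is largest for n=1) → dominates.
Asymptotic: T ~ c₁ sin(πx/1.3) e^{4.724t} (exponential growth at rate −λ₁ ≈ 4.724).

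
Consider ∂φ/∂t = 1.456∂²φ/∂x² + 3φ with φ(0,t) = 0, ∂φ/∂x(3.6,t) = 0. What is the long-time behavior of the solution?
As t → ∞, φ grows unboundedly. Reaction dominates diffusion (r=3 > κπ²/(4L²)≈0.28); solution grows exponentially.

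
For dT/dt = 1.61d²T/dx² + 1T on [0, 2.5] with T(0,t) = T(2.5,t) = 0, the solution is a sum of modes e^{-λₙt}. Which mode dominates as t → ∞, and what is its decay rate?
Eigenvalues: λₙ = 1.61n²π²/2.5² - 1.
First three modes:
  n=1: λ₁ = 1.61π²/2.5² - 1 ≈ 1.542
  n=2: λ₂ = 6.44π²/2.5² - 1 ≈ 9.17
  n=3: λ₃ = 14.49π²/2.5² - 1 ≈ 21.882
Since 1.61π²/2.5² ≈ 2.542 > 1, all λₙ > 0.
The n=1 mode decays slowest → dominates as t → ∞.
Asymptotic: T ~ c₁ sin(πx/2.5) e^{-λ₁t} with decay rate λ₁ ≈ 1.542.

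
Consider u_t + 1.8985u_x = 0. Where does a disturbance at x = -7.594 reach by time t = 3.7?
At x = -0.56955. The characteristic carries data from (-7.594, 0) to (-0.56955, 3.7).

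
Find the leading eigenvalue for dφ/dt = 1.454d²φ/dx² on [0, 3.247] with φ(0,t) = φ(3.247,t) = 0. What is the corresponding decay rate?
Eigenvalues: λₙ = 1.454n²π²/3.247².
First three modes:
  n=1: λ₁ = 1.454π²/3.247² ≈ 1.361
  n=2: λ₂ = 5.816π²/3.247² ≈ 5.445 (4× faster decay)
  n=3: λ₃ = 13.086π²/3.247² ≈ 12.25 (9× faster decay)
As t → ∞, higher modes decay exponentially faster. The n=1 mode dominates: φ ~ c₁ sin(πx/3.247) e^{-λ₁t}.
Decay rate: λ₁ = 1.454π²/3.247² ≈ 1.361.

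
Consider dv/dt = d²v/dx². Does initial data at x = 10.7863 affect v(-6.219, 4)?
Yes, for any finite x. The heat equation has infinite propagation speed, so all initial data affects all points at any t > 0.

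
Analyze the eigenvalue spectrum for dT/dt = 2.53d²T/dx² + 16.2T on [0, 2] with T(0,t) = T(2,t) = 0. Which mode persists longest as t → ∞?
Eigenvalues: λₙ = 2.53n²π²/2² - 16.2.
First three modes:
  n=1: λ₁ = 2.53π²/2² - 16.2 ≈ -9.957
  n=2: λ₂ = 10.12π²/2² - 16.2 ≈ 8.77
  n=3: λ₃ = 22.77π²/2² - 16.2 ≈ 39.983
Since 2.53π²/2² ≈ 6.243 < 16.2, λ₁ < 0.
The n=1 mode grows fastest (−λₙ is largest for n=1) → dominates.
Asymptotic: T ~ c₁ sin(πx/2) e^{9.957t} (exponential growth at rate −λ₁ ≈ 9.957).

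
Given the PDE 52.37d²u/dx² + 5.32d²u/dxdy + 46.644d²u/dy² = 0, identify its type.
The second-order coefficients are A = 52.37, B = 5.32, C = 46.644. Since B² - 4AC = -9742.68272 < 0, this is an elliptic PDE.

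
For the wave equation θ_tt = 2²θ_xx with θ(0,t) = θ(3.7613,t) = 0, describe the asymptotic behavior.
θ oscillates (no decay). Energy is conserved; the solution oscillates indefinitely as standing waves.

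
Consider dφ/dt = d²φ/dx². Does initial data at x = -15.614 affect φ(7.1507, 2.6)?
Yes, for any finite x. The heat equation has infinite propagation speed, so all initial data affects all points at any t > 0.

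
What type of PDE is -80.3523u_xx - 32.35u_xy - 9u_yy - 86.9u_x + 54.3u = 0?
With A = -80.3523, B = -32.35, C = -9, the discriminant is -1846.1603. This is an elliptic PDE.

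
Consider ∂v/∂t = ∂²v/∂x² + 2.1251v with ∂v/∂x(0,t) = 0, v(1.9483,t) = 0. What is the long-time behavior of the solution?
As t → ∞, v grows unboundedly. Reaction dominates diffusion (r=2.1251 > κπ²/(4L²)≈0.65); solution grows exponentially.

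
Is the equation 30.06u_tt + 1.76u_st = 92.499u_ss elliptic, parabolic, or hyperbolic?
Rewriting in standard form: -92.499u_ss + 1.76u_st + 30.06u_tt = 0. Computing B² - 4AC with A = -92.499, B = 1.76, C = 30.06: discriminant = 11125.17736 (positive). Answer: hyperbolic.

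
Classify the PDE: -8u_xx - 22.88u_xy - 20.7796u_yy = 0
A = -8, B = -22.88, C = -20.7796. Discriminant B² - 4AC = -141.4528. Since -141.4528 < 0, elliptic.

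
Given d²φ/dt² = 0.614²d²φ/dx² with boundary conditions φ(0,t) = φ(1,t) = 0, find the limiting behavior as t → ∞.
φ oscillates (no decay). Energy is conserved; the solution oscillates indefinitely as standing waves.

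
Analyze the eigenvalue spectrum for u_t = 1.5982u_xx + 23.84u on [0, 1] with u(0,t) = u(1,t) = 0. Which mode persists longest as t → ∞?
Eigenvalues: λₙ = 1.5982n²π²/1² - 23.84.
First three modes:
  n=1: λ₁ = 1.5982π² - 23.84 ≈ -8.066
  n=2: λ₂ = 6.3928π² - 23.84 ≈ 39.254
  n=3: λ₃ = 14.3838π² - 23.84 ≈ 118.122
Since 1.5982π² ≈ 15.774 < 23.84, λ₁ < 0.
The n=1 mode grows fastest (−λₙ is largest for n=1) → dominates.
Asymptotic: u ~ c₁ sin(πx/1) e^{8.066t} (exponential growth at rate −λ₁ ≈ 8.066).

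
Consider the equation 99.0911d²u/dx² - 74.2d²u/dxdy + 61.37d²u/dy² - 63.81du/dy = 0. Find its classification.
Elliptic. (A = 99.0911, B = -74.2, C = 61.37 gives B² - 4AC = -18819.243228.)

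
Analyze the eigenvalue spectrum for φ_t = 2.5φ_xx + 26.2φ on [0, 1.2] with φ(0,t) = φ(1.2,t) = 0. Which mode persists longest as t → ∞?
Eigenvalues: λₙ = 2.5n²π²/1.2² - 26.2.
First three modes:
  n=1: λ₁ = 2.5π²/1.2² - 26.2 ≈ -9.065
  n=2: λ₂ = 10π²/1.2² - 26.2 ≈ 42.339
  n=3: λ₃ = 22.5π²/1.2² - 26.2 ≈ 128.013
Since 2.5π²/1.2² ≈ 17.135 < 26.2, λ₁ < 0.
The n=1 mode grows fastest (−λₙ is largest for n=1) → dominates.
Asymptotic: φ ~ c₁ sin(πx/1.2) e^{9.065t} (exponential growth at rate −λ₁ ≈ 9.065).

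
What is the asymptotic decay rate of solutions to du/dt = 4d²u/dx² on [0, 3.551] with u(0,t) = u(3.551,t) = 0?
Eigenvalues: λₙ = 4n²π²/3.551².
First three modes:
  n=1: λ₁ = 4π²/3.551² ≈ 3.131
  n=2: λ₂ = 16π²/3.551² ≈ 12.523 (4× faster decay)
  n=3: λ₃ = 36π²/3.551² ≈ 28.177 (9× faster decay)
As t → ∞, higher modes decay exponentially faster. The n=1 mode dominates: u ~ c₁ sin(πx/3.551) e^{-λ₁t}.
Decay rate: λ₁ = 4π²/3.551² ≈ 3.131.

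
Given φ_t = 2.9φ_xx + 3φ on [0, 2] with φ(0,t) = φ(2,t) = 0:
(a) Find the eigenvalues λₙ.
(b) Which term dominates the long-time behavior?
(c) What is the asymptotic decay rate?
Eigenvalues: λₙ = 2.9n²π²/2² - 3.
First three modes:
  n=1: λ₁ = 2.9π²/2² - 3 ≈ 4.155
  n=2: λ₂ = 11.6π²/2² - 3 ≈ 25.622
  n=3: λ₃ = 26.1π²/2² - 3 ≈ 61.399
Since 2.9π²/2² ≈ 7.155 > 3, all λₙ > 0.
The n=1 mode decays slowest → dominates as t → ∞.
Asymptotic: φ ~ c₁ sin(πx/2) e^{-λ₁t} with decay rate λ₁ ≈ 4.155.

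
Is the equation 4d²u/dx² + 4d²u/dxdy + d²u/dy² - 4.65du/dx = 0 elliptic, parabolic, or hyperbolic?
Computing B² - 4AC with A = 4, B = 4, C = 1: discriminant = 0 (zero). Answer: parabolic.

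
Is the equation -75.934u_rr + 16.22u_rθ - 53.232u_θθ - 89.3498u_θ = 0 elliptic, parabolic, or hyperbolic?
Computing B² - 4AC with A = -75.934, B = 16.22, C = -53.232: discriminant = -15905.386352 (negative). Answer: elliptic.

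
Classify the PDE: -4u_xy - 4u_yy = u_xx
Rewriting in standard form: -u_xx - 4u_xy - 4u_yy = 0. A = -1, B = -4, C = -4. Discriminant B² - 4AC = 0. Since 0 = 0, parabolic.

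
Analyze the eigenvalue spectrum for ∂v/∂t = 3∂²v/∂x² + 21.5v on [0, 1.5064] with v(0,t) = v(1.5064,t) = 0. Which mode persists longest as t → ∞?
Eigenvalues: λₙ = 3n²π²/1.5064² - 21.5.
First three modes:
  n=1: λ₁ = 3π²/1.5064² - 21.5 ≈ -8.452
  n=2: λ₂ = 12π²/1.5064² - 21.5 ≈ 30.692
  n=3: λ₃ = 27π²/1.5064² - 21.5 ≈ 95.931
Since 3π²/1.5064² ≈ 13.048 < 21.5, λ₁ < 0.
The n=1 mode grows fastest (−λₙ is largest for n=1) → dominates.
Asymptotic: v ~ c₁ sin(πx/1.5064) e^{8.452t} (exponential growth at rate −λ₁ ≈ 8.452).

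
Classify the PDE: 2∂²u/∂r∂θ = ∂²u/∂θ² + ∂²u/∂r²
Rewriting in standard form: -∂²u/∂r² + 2∂²u/∂r∂θ - ∂²u/∂θ² = 0. A = -1, B = 2, C = -1. Discriminant B² - 4AC = 0. Since 0 = 0, parabolic.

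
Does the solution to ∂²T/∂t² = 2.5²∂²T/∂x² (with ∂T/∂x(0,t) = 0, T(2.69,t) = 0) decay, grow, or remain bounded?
T oscillates (no decay). Energy is conserved; the solution oscillates indefinitely as standing waves.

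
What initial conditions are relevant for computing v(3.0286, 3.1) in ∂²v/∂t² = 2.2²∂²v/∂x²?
Domain of dependence: [-3.7914, 9.8486]. Signals travel at speed 2.2, so data within |x - 3.0286| ≤ 2.2·3.1 = 6.82 can reach the point.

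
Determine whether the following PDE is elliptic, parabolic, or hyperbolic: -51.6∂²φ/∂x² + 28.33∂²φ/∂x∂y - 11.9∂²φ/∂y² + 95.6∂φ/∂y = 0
Coefficients: A = -51.6, B = 28.33, C = -11.9. B² - 4AC = -1653.5711, which is negative, so the equation is elliptic.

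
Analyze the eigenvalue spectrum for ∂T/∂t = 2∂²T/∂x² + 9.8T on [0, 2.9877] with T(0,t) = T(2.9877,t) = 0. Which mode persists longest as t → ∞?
Eigenvalues: λₙ = 2n²π²/2.9877² - 9.8.
First three modes:
  n=1: λ₁ = 2π²/2.9877² - 9.8 ≈ -7.589
  n=2: λ₂ = 8π²/2.9877² - 9.8 ≈ -0.955
  n=3: λ₃ = 18π²/2.9877² - 9.8 ≈ 10.102
Since 2π²/2.9877² ≈ 2.211 < 9.8, λ₁ < 0.
The n=1 mode grows fastest (−λₙ is largest for n=1) → dominates.
Asymptotic: T ~ c₁ sin(πx/2.9877) e^{7.589t} (exponential growth at rate −λ₁ ≈ 7.589).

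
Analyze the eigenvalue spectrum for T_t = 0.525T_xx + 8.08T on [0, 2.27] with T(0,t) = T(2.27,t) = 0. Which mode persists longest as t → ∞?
Eigenvalues: λₙ = 0.525n²π²/2.27² - 8.08.
First three modes:
  n=1: λ₁ = 0.525π²/2.27² - 8.08 ≈ -7.074
  n=2: λ₂ = 2.1π²/2.27² - 8.08 ≈ -4.058
  n=3: λ₃ = 4.725π²/2.27² - 8.08 ≈ 0.97
Since 0.525π²/2.27² ≈ 1.006 < 8.08, λ₁ < 0.
The n=1 mode grows fastest (−λₙ is largest for n=1) → dominates.
Asymptotic: T ~ c₁ sin(πx/2.27) e^{7.074t} (exponential growth at rate −λ₁ ≈ 7.074).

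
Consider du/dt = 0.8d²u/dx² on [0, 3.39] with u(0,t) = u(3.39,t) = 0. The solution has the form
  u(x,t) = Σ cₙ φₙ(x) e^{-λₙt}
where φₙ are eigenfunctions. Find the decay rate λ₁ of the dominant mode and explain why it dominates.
Eigenvalues: λₙ = 0.8n²π²/3.39².
First three modes:
  n=1: λ₁ = 0.8π²/3.39² ≈ 0.687
  n=2: λ₂ = 3.2π²/3.39² ≈ 2.748 (4× faster decay)
  n=3: λ₃ = 7.2π²/3.39² ≈ 6.183 (9× faster decay)
As t → ∞, higher modes decay exponentially faster. The n=1 mode dominates: u ~ c₁ sin(πx/3.39) e^{-λ₁t}.
Decay rate: λ₁ = 0.8π²/3.39² ≈ 0.687.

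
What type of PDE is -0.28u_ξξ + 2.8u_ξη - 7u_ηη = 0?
With A = -0.28, B = 2.8, C = -7, the discriminant is 0. This is a parabolic PDE.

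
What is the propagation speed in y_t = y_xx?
Infinite. The heat equation is parabolic, not hyperbolic, so disturbances propagate instantly.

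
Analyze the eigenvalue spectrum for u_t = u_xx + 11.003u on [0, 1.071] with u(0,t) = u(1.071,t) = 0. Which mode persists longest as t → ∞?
Eigenvalues: λₙ = n²π²/1.071² - 11.003.
First three modes:
  n=1: λ₁ = π²/1.071² - 11.003 ≈ -2.399
  n=2: λ₂ = 4π²/1.071² - 11.003 ≈ 23.415
  n=3: λ₃ = 9π²/1.071² - 11.003 ≈ 66.437
Since π²/1.071² ≈ 8.604 < 11.003, λ₁ < 0.
The n=1 mode grows fastest (−λₙ is largest for n=1) → dominates.
Asymptotic: u ~ c₁ sin(πx/1.071) e^{2.399t} (exponential growth at rate −λ₁ ≈ 2.399).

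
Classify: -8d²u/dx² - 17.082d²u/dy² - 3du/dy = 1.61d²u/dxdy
Rewriting in standard form: -8d²u/dx² - 1.61d²u/dxdy - 17.082d²u/dy² - 3du/dy = 0. Elliptic (discriminant = -544.0319).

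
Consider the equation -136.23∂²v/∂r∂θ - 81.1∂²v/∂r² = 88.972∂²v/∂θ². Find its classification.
Rewriting in standard form: -81.1∂²v/∂r² - 136.23∂²v/∂r∂θ - 88.972∂²v/∂θ² = 0. Elliptic. (A = -81.1, B = -136.23, C = -88.972 gives B² - 4AC = -10303.9039.)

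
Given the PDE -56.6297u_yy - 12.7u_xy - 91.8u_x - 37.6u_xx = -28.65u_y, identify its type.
Rewriting in standard form: -37.6u_xx - 12.7u_xy - 56.6297u_yy - 91.8u_x + 28.65u_y = 0. The second-order coefficients are A = -37.6, B = -12.7, C = -56.6297. Since B² - 4AC = -8355.81688 < 0, this is an elliptic PDE.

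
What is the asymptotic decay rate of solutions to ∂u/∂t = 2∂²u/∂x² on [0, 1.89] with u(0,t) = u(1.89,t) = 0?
Eigenvalues: λₙ = 2n²π²/1.89².
First three modes:
  n=1: λ₁ = 2π²/1.89² ≈ 5.526
  n=2: λ₂ = 8π²/1.89² ≈ 22.104 (4× faster decay)
  n=3: λ₃ = 18π²/1.89² ≈ 49.733 (9× faster decay)
As t → ∞, higher modes decay exponentially faster. The n=1 mode dominates: u ~ c₁ sin(πx/1.89) e^{-λ₁t}.
Decay rate: λ₁ = 2π²/1.89² ≈ 5.526.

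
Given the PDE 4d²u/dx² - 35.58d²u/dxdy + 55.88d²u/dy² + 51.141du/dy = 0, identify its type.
The second-order coefficients are A = 4, B = -35.58, C = 55.88. Since B² - 4AC = 371.8564 > 0, this is a hyperbolic PDE.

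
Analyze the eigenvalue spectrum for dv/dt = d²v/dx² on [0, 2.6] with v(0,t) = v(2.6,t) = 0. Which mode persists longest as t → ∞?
Eigenvalues: λₙ = n²π²/2.6².
First three modes:
  n=1: λ₁ = π²/2.6² ≈ 1.46
  n=2: λ₂ = 4π²/2.6² ≈ 5.84 (4× faster decay)
  n=3: λ₃ = 9π²/2.6² ≈ 13.14 (9× faster decay)
As t → ∞, higher modes decay exponentially faster. The n=1 mode dominates: v ~ c₁ sin(πx/2.6) e^{-λ₁t}.
Decay rate: λ₁ = π²/2.6² ≈ 1.46.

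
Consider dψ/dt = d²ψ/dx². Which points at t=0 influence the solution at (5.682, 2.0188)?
The entire real line. The heat equation has infinite propagation speed: any initial disturbance instantly affects all points (though exponentially small far away).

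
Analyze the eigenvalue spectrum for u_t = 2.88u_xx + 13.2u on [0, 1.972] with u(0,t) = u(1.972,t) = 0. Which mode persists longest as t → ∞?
Eigenvalues: λₙ = 2.88n²π²/1.972² - 13.2.
First three modes:
  n=1: λ₁ = 2.88π²/1.972² - 13.2 ≈ -5.891
  n=2: λ₂ = 11.52π²/1.972² - 13.2 ≈ 16.037
  n=3: λ₃ = 25.92π²/1.972² - 13.2 ≈ 52.584
Since 2.88π²/1.972² ≈ 7.309 < 13.2, λ₁ < 0.
The n=1 mode grows fastest (−λₙ is largest for n=1) → dominates.
Asymptotic: u ~ c₁ sin(πx/1.972) e^{5.891t} (exponential growth at rate −λ₁ ≈ 5.891).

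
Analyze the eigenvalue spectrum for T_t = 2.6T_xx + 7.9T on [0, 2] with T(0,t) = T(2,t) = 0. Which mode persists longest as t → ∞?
Eigenvalues: λₙ = 2.6n²π²/2² - 7.9.
First three modes:
  n=1: λ₁ = 2.6π²/2² - 7.9 ≈ -1.485
  n=2: λ₂ = 10.4π²/2² - 7.9 ≈ 17.761
  n=3: λ₃ = 23.4π²/2² - 7.9 ≈ 49.837
Since 2.6π²/2² ≈ 6.415 < 7.9, λ₁ < 0.
The n=1 mode grows fastest (−λₙ is largest for n=1) → dominates.
Asymptotic: T ~ c₁ sin(πx/2) e^{1.485t} (exponential growth at rate −λ₁ ≈ 1.485).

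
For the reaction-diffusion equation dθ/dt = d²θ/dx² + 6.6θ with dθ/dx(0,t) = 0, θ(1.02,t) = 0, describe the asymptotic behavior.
θ grows unboundedly. Reaction dominates diffusion (r=6.6 > κπ²/(4L²)≈2.37); solution grows exponentially.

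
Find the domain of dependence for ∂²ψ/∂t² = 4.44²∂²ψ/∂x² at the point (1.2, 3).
Domain of dependence: [-12.12, 14.52]. Signals travel at speed 4.44, so data within |x - 1.2| ≤ 4.44·3 = 13.32 can reach the point.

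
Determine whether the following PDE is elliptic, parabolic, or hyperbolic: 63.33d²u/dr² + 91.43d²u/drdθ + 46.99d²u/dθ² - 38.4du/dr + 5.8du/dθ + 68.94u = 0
Coefficients: A = 63.33, B = 91.43, C = 46.99. B² - 4AC = -3544.0619, which is negative, so the equation is elliptic.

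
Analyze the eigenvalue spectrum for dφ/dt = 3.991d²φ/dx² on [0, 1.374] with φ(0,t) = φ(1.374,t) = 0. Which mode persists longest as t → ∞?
Eigenvalues: λₙ = 3.991n²π²/1.374².
First three modes:
  n=1: λ₁ = 3.991π²/1.374² ≈ 20.865
  n=2: λ₂ = 15.964π²/1.374² ≈ 83.458 (4× faster decay)
  n=3: λ₃ = 35.919π²/1.374² ≈ 187.781 (9× faster decay)
As t → ∞, higher modes decay exponentially faster. The n=1 mode dominates: φ ~ c₁ sin(πx/1.374) e^{-λ₁t}.
Decay rate: λ₁ = 3.991π²/1.374² ≈ 20.865.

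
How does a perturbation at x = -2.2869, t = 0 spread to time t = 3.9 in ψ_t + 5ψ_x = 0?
At x = 17.2131. The characteristic carries data from (-2.2869, 0) to (17.2131, 3.9).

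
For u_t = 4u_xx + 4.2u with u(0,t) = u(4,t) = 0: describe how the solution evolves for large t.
u grows unboundedly. Reaction dominates diffusion (r=4.2 > κπ²/L²≈2.47); solution grows exponentially.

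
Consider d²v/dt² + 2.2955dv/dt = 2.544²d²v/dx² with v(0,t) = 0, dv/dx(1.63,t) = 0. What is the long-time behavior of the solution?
As t → ∞, v → 0. Damping (γ=2.2955) dissipates energy; oscillations decay exponentially.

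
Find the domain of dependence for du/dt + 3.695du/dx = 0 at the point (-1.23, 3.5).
A single point: x = -14.1625. The characteristic through (-1.23, 3.5) is x - 3.695t = const, so x = -1.23 - 3.695·3.5 = -14.1625.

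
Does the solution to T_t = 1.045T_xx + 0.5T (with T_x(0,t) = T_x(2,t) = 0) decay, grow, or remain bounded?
T grows unboundedly. With Neumann BCs the constant mode has diffusion eigenvalue 0, so any r > 0 makes it grow like e^(0.5t); solution grows exponentially.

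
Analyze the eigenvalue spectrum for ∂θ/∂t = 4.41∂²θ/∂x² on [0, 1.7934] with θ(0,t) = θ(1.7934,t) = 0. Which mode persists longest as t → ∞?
Eigenvalues: λₙ = 4.41n²π²/1.7934².
First three modes:
  n=1: λ₁ = 4.41π²/1.7934² ≈ 13.533
  n=2: λ₂ = 17.64π²/1.7934² ≈ 54.131 (4× faster decay)
  n=3: λ₃ = 39.69π²/1.7934² ≈ 121.794 (9× faster decay)
As t → ∞, higher modes decay exponentially faster. The n=1 mode dominates: θ ~ c₁ sin(πx/1.7934) e^{-λ₁t}.
Decay rate: λ₁ = 4.41π²/1.7934² ≈ 13.533.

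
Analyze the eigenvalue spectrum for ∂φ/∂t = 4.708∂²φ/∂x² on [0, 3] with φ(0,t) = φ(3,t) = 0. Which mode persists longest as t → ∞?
Eigenvalues: λₙ = 4.708n²π²/3².
First three modes:
  n=1: λ₁ = 4.708π²/3² ≈ 5.163
  n=2: λ₂ = 18.832π²/3² ≈ 20.652 (4× faster decay)
  n=3: λ₃ = 42.372π²/3² ≈ 46.466 (9× faster decay)
As t → ∞, higher modes decay exponentially faster. The n=1 mode dominates: φ ~ c₁ sin(πx/3) e^{-λ₁t}.
Decay rate: λ₁ = 4.708π²/3² ≈ 5.163.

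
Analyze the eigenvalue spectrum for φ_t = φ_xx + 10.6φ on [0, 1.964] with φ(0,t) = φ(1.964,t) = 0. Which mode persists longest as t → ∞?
Eigenvalues: λₙ = n²π²/1.964² - 10.6.
First three modes:
  n=1: λ₁ = π²/1.964² - 10.6 ≈ -8.041
  n=2: λ₂ = 4π²/1.964² - 10.6 ≈ -0.365
  n=3: λ₃ = 9π²/1.964² - 10.6 ≈ 12.428
Since π²/1.964² ≈ 2.559 < 10.6, λ₁ < 0.
The n=1 mode grows fastest (−λₙ is largest for n=1) → dominates.
Asymptotic: φ ~ c₁ sin(πx/1.964) e^{8.041t} (exponential growth at rate −λ₁ ≈ 8.041).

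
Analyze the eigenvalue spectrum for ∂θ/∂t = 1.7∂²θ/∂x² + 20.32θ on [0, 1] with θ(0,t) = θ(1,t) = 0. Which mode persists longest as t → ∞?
Eigenvalues: λₙ = 1.7n²π²/1² - 20.32.
First three modes:
  n=1: λ₁ = 1.7π² - 20.32 ≈ -3.542
  n=2: λ₂ = 6.8π² - 20.32 ≈ 46.793
  n=3: λ₃ = 15.3π² - 20.32 ≈ 130.685
Since 1.7π² ≈ 16.778 < 20.32, λ₁ < 0.
The n=1 mode grows fastest (−λₙ is largest for n=1) → dominates.
Asymptotic: θ ~ c₁ sin(πx/1) e^{3.542t} (exponential growth at rate −λ₁ ≈ 3.542).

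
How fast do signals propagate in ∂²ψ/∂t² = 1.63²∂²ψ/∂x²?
Speed = 1.63. Information travels along characteristics x = x₀ ± 1.63t.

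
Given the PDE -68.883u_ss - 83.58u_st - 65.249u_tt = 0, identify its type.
The second-order coefficients are A = -68.883, B = -83.58, C = -65.249. Since B² - 4AC = -10992.571068 < 0, this is an elliptic PDE.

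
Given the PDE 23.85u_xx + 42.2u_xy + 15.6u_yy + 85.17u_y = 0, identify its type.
The second-order coefficients are A = 23.85, B = 42.2, C = 15.6. Since B² - 4AC = 292.6 > 0, this is a hyperbolic PDE.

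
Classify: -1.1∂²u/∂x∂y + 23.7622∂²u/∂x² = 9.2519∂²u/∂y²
Rewriting in standard form: 23.7622∂²u/∂x² - 1.1∂²u/∂x∂y - 9.2519∂²u/∂y² = 0. Hyperbolic (discriminant = 880.59199272).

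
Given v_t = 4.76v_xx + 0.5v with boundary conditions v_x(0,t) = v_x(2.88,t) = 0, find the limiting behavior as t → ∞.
v grows unboundedly. With Neumann BCs the constant mode has diffusion eigenvalue 0, so any r > 0 makes it grow like e^(0.5t); solution grows exponentially.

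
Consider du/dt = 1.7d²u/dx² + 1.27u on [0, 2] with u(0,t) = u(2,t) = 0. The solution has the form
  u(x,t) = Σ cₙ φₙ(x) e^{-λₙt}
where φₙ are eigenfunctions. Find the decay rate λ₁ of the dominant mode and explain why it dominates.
Eigenvalues: λₙ = 1.7n²π²/2² - 1.27.
First three modes:
  n=1: λ₁ = 1.7π²/2² - 1.27 ≈ 2.925
  n=2: λ₂ = 6.8π²/2² - 1.27 ≈ 15.508
  n=3: λ₃ = 15.3π²/2² - 1.27 ≈ 36.481
Since 1.7π²/2² ≈ 4.195 > 1.27, all λₙ > 0.
The n=1 mode decays slowest → dominates as t → ∞.
Asymptotic: u ~ c₁ sin(πx/2) e^{-λ₁t} with decay rate λ₁ ≈ 2.925.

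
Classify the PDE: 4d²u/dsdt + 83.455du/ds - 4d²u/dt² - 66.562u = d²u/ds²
Rewriting in standard form: -d²u/ds² + 4d²u/dsdt - 4d²u/dt² + 83.455du/ds - 66.562u = 0. A = -1, B = 4, C = -4. Discriminant B² - 4AC = 0. Since 0 = 0, parabolic.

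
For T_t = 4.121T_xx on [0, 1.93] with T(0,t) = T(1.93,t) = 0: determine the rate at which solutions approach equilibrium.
Eigenvalues: λₙ = 4.121n²π²/1.93².
First three modes:
  n=1: λ₁ = 4.121π²/1.93² ≈ 10.919
  n=2: λ₂ = 16.484π²/1.93² ≈ 43.676 (4× faster decay)
  n=3: λ₃ = 37.089π²/1.93² ≈ 98.272 (9× faster decay)
As t → ∞, higher modes decay exponentially faster. The n=1 mode dominates: T ~ c₁ sin(πx/1.93) e^{-λ₁t}.
Decay rate: λ₁ = 4.121π²/1.93² ≈ 10.919.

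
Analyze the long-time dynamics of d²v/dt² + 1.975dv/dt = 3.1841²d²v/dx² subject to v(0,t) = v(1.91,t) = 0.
Long-time behavior: v → 0. Damping (γ=1.975) dissipates energy; oscillations decay exponentially.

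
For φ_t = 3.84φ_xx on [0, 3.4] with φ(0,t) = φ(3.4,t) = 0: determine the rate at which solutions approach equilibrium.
Eigenvalues: λₙ = 3.84n²π²/3.4².
First three modes:
  n=1: λ₁ = 3.84π²/3.4² ≈ 3.278
  n=2: λ₂ = 15.36π²/3.4² ≈ 13.114 (4× faster decay)
  n=3: λ₃ = 34.56π²/3.4² ≈ 29.506 (9× faster decay)
As t → ∞, higher modes decay exponentially faster. The n=1 mode dominates: φ ~ c₁ sin(πx/3.4) e^{-λ₁t}.
Decay rate: λ₁ = 3.84π²/3.4² ≈ 3.278.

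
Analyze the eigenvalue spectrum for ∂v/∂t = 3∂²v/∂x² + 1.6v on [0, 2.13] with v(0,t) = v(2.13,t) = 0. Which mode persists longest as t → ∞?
Eigenvalues: λₙ = 3n²π²/2.13² - 1.6.
First three modes:
  n=1: λ₁ = 3π²/2.13² - 1.6 ≈ 4.926
  n=2: λ₂ = 12π²/2.13² - 1.6 ≈ 24.505
  n=3: λ₃ = 27π²/2.13² - 1.6 ≈ 57.136
Since 3π²/2.13² ≈ 6.526 > 1.6, all λₙ > 0.
The n=1 mode decays slowest → dominates as t → ∞.
Asymptotic: v ~ c₁ sin(πx/2.13) e^{-λ₁t} with decay rate λ₁ ≈ 4.926.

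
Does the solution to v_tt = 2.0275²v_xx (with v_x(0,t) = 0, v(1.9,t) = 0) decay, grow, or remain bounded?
v oscillates (no decay). Energy is conserved; the solution oscillates indefinitely as standing waves.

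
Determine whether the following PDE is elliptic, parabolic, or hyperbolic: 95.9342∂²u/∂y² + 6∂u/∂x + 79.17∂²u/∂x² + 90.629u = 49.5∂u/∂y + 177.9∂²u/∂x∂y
Rewriting in standard form: 79.17∂²u/∂x² - 177.9∂²u/∂x∂y + 95.9342∂²u/∂y² + 6∂u/∂x - 49.5∂u/∂y + 90.629u = 0. Coefficients: A = 79.17, B = -177.9, C = 95.9342. B² - 4AC = 1267.967544, which is positive, so the equation is hyperbolic.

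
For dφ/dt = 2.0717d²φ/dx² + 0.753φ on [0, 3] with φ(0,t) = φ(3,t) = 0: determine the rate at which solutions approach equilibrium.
Eigenvalues: λₙ = 2.0717n²π²/3² - 0.753.
First three modes:
  n=1: λ₁ = 2.0717π²/3² - 0.753 ≈ 1.519
  n=2: λ₂ = 8.2868π²/3² - 0.753 ≈ 8.334
  n=3: λ₃ = 18.6453π²/3² - 0.753 ≈ 19.694
Since 2.0717π²/3² ≈ 2.272 > 0.753, all λₙ > 0.
The n=1 mode decays slowest → dominates as t → ∞.
Asymptotic: φ ~ c₁ sin(πx/3) e^{-λ₁t} with decay rate λ₁ ≈ 1.519.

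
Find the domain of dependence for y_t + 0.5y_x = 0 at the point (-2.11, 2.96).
A single point: x = -3.59. The characteristic through (-2.11, 2.96) is x - 0.5t = const, so x = -2.11 - 0.5·2.96 = -3.59.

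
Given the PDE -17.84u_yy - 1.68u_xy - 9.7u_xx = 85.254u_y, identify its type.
Rewriting in standard form: -9.7u_xx - 1.68u_xy - 17.84u_yy - 85.254u_y = 0. The second-order coefficients are A = -9.7, B = -1.68, C = -17.84. Since B² - 4AC = -689.3696 < 0, this is an elliptic PDE.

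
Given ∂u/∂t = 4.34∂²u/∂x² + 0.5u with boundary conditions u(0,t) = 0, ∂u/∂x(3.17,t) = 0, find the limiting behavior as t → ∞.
u → 0. Diffusion dominates reaction (r=0.5 < κπ²/(4L²)≈1.07); solution decays.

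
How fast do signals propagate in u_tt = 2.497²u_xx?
Speed = 2.497. Information travels along characteristics x = x₀ ± 2.497t.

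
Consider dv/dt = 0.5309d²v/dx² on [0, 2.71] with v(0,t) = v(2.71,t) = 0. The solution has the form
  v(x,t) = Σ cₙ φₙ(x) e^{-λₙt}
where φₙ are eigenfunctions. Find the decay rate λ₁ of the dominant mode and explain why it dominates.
Eigenvalues: λₙ = 0.5309n²π²/2.71².
First three modes:
  n=1: λ₁ = 0.5309π²/2.71² ≈ 0.713
  n=2: λ₂ = 2.1236π²/2.71² ≈ 2.854 (4× faster decay)
  n=3: λ₃ = 4.7781π²/2.71² ≈ 6.421 (9× faster decay)
As t → ∞, higher modes decay exponentially faster. The n=1 mode dominates: v ~ c₁ sin(πx/2.71) e^{-λ₁t}.
Decay rate: λ₁ = 0.5309π²/2.71² ≈ 0.713.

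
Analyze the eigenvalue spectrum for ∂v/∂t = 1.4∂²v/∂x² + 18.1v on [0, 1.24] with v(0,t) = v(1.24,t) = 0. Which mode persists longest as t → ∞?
Eigenvalues: λₙ = 1.4n²π²/1.24² - 18.1.
First three modes:
  n=1: λ₁ = 1.4π²/1.24² - 18.1 ≈ -9.114
  n=2: λ₂ = 5.6π²/1.24² - 18.1 ≈ 17.845
  n=3: λ₃ = 12.6π²/1.24² - 18.1 ≈ 62.777
Since 1.4π²/1.24² ≈ 8.986 < 18.1, λ₁ < 0.
The n=1 mode grows fastest (−λₙ is largest for n=1) → dominates.
Asymptotic: v ~ c₁ sin(πx/1.24) e^{9.114t} (exponential growth at rate −λ₁ ≈ 9.114).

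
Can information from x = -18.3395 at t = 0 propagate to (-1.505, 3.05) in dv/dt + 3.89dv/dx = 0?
No. Only data at x = -13.3695 affects (-1.505, 3.05). Advection has one-way propagation along characteristics.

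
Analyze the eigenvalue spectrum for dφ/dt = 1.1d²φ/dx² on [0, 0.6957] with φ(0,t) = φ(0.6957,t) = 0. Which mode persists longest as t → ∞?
Eigenvalues: λₙ = 1.1n²π²/0.6957².
First three modes:
  n=1: λ₁ = 1.1π²/0.6957² ≈ 22.431
  n=2: λ₂ = 4.4π²/0.6957² ≈ 89.724 (4× faster decay)
  n=3: λ₃ = 9.9π²/0.6957² ≈ 201.879 (9× faster decay)
As t → ∞, higher modes decay exponentially faster. The n=1 mode dominates: φ ~ c₁ sin(πx/0.6957) e^{-λ₁t}.
Decay rate: λ₁ = 1.1π²/0.6957² ≈ 22.431.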